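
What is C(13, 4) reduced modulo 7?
1

Using Lucas' theorem:
Write n=13 and k=4 in base 7:
n in base 7: [1, 6]
k in base 7: [0, 4]
C(13,4) mod 7 = ∏ C(n_i, k_i) mod 7
Digit binomials (mod 7): C(1,0) = 1; C(6,4) = 15 ≡ 1
Product: 1 × 1 = 1 ≡ 1 (mod 7)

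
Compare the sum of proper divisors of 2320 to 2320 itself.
abundant

Proper divisors of 2320: sum = 1 + 2 + 4 + 5 + 8 + 10 + 16 + 20 + ... + 290 + 464 + 580 + 1160 (19 divisors) = 3260
Since 3260 > 2320, 2320 is abundant.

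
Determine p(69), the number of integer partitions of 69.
3554345

p(n) counts ways to write n as a sum of positive integers (order ignored).
Euler's pentagonal recurrence: p(k) = p(k-1) + p(k-2) - p(k-5) - p(k-7) + p(k-12) + p(k-15) - ... (offsets j(3j∓1)/2, signs ++--, p(0)=1, p(<0)=0).
DP table for k = 0..68: p(0)=1, p(1)=1, p(2)=2, p(3)=3, p(4)=5, p(5)=7, p(6)=11, p(7)=15, p(8)=22, p(9)=30, p(10)=42, p(11)=56, p(12)=77, p(13)=101, p(14)=135, p(15)=176, p(16)=231, p(17)=297, p(18)=385, p(19)=490, p(20)=627, p(21)=792, p(22)=1002, p(23)=1255, p(24)=1575, p(25)=1958, p(26)=2436, p(27)=3010, p(28)=3718, p(29)=4565, p(30)=5604, p(31)=6842, p(32)=8349, p(33)=10143, p(34)=12310, p(35)=14883, p(36)=17977, p(37)=21637, p(38)=26015, p(39)=31185, p(40)=37338, p(41)=44583, p(42)=53174, p(43)=63261, p(44)=75175, p(45)=89134, p(46)=105558, p(47)=124754, p(48)=147273, p(49)=173525, p(50)=204226, p(51)=239943, p(52)=281589, p(53)=329931, p(54)=386155, p(55)=451276, p(56)=526823, p(57)=614154, p(58)=715220, p(59)=831820, p(60)=966467, p(61)=1121505, p(62)=1300156, p(63)=1505499, p(64)=1741630, p(65)=2012558, p(66)=2323520, p(67)=2679689, p(68)=3087735.
Final step: p(69) = p(68) + p(67) - p(64) - p(62) + p(57) + p(54) - p(47) - p(43) + p(34) + p(29) - p(18) - p(12)
= 3087735 + 2679689 - 1741630 - 1300156 + 614154 + 386155 - 124754 - 63261 + 12310 + 4565 - 385 - 77
= 3554345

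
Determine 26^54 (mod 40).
16

Repeated squaring. Binary of 54 = 110110.
26^1 ≡ 26 (mod 40); 26^2 ≡ 36 (mod 40); 26^4 ≡ 16 (mod 40); 26^8 ≡ 16 (mod 40); 26^16 ≡ 16 (mod 40); 26^32 ≡ 16 (mod 40)
26^54 = 26^2 × 26^4 × 26^16 × 26^32 ≡ 16 (mod 40)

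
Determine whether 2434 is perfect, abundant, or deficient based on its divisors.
deficient

Proper divisors of 2434: sum = 1 + 2 + 1217 = 1220
Since 1220 < 2434, 2434 is deficient.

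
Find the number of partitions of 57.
614154

p(n) counts ways to write n as a sum of positive integers (order ignored).
Euler's pentagonal recurrence: p(k) = p(k-1) + p(k-2) - p(k-5) - p(k-7) + p(k-12) + p(k-15) - ... (offsets j(3j∓1)/2, signs ++--, p(0)=1, p(<0)=0).
DP table for k = 0..56: p(0)=1, p(1)=1, p(2)=2, p(3)=3, p(4)=5, p(5)=7, p(6)=11, p(7)=15, p(8)=22, p(9)=30, p(10)=42, p(11)=56, p(12)=77, p(13)=101, p(14)=135, p(15)=176, p(16)=231, p(17)=297, p(18)=385, p(19)=490, p(20)=627, p(21)=792, p(22)=1002, p(23)=1255, p(24)=1575, p(25)=1958, p(26)=2436, p(27)=3010, p(28)=3718, p(29)=4565, p(30)=5604, p(31)=6842, p(32)=8349, p(33)=10143, p(34)=12310, p(35)=14883, p(36)=17977, p(37)=21637, p(38)=26015, p(39)=31185, p(40)=37338, p(41)=44583, p(42)=53174, p(43)=63261, p(44)=75175, p(45)=89134, p(46)=105558, p(47)=124754, p(48)=147273, p(49)=173525, p(50)=204226, p(51)=239943, p(52)=281589, p(53)=329931, p(54)=386155, p(55)=451276, p(56)=526823.
Final step: p(57) = p(56) + p(55) - p(52) - p(50) + p(45) + p(42) - p(35) - p(31) + p(22) + p(17) - p(6) - p(0)
= 526823 + 451276 - 281589 - 204226 + 89134 + 53174 - 14883 - 6842 + 1002 + 297 - 11 - 1
= 614154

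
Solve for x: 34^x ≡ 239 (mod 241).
190

Baby-step giant-step with step n = ⌈√241⌉ = 16.
Baby steps 34^j mod 241 (j:value) for j=0..15: 0:1, 1:34, 2:192, 3:21, 4:232, 5:176, 6:200, 7:52, 8:81, 9:103, 10:128, 11:14, 12:235, 13:37, 14:53, 15:115.
Giant-step multiplier: 34^(-16) ≡ 34^(240-16) = 34^224 ≡ 183 (mod 241).
Giant steps γ_i = 239·183^i mod 241: γ_0=239, γ_1=116, γ_2=20, γ_3=45, γ_4=41, γ_5=32, γ_6=72, γ_7=162, γ_8=3, γ_9=67, γ_10=211, γ_11=53 (in table at j=14).
x = i·n + j = 11·16 + 14 = 190.
Check: 34^190 ≡ 239 (mod 241).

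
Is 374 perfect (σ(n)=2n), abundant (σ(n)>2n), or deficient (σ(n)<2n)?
deficient

Proper divisors of 374: sum = 1 + 2 + 11 + 17 + 22 + 34 + 187 = 274
Since 274 < 374, 374 is deficient.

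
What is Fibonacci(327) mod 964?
770

Matrix identity: Q^n = [[F_(n+1), F_n], [F_n, F_(n-1)]] with Q = [[1,1],[1,0]].
n = 327 = 101000111₂. Square-and-multiply, entries mod 964:
Q^1 = [[1,1],[1,0]]
Q^2 = (Q^1)² = [[2,1],[1,1]]
Q^5 = (Q^2)²·Q = [[8,5],[5,3]]
Q^10 = (Q^5)² = [[89,55],[55,34]]
Q^20 = (Q^10)² = [[342,17],[17,325]]
Q^40 = (Q^20)² = [[609,735],[735,838]]
Q^81 = (Q^40)²·Q = [[379,126],[126,253]]
Q^163 = (Q^81)²·Q = [[77,457],[457,584]]
Q^327 = (Q^163)²·Q = [[151,770],[770,345]]
F_327 mod 964 = Q^327[0][1] = 770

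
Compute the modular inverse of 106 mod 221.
98

gcd(106, 221) = 1, so the inverse exists.
Extended Euclidean algorithm on (221, 106):
221 = 2 × 106 + 9  ⟹  9 = (1)·221 + (-2)·106
106 = 11 × 9 + 7  ⟹  7 = (-11)·221 + (23)·106
9 = 1 × 7 + 2  ⟹  2 = (12)·221 + (-25)·106
7 = 3 × 2 + 1  ⟹  1 = (-47)·221 + (98)·106
So (98)·106 ≡ 1 (mod 221), i.e. 106^(-1) ≡ 98 (mod 221).
Check: 106 × 98 = 10388 ≡ 1 (mod 221)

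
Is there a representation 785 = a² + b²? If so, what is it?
1² + 28² (a=1, b=28)

Factorization: 785 = 5 × 157
By Fermat: n is sum of two squares iff every prime p ≡ 3 (mod 4) appears to even power.
All primes ≡ 3 (mod 4) appear to even power.
Search a = 0, 1, 2, … for 785 - a² a perfect square: first hit at a = 1: 785 - 1 = 784 = 28².
785 = 1² + 28² = 1 + 784 ✓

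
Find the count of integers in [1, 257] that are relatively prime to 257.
256

257 = 257
φ(n) = n × ∏(1 - 1/p) for each prime p dividing n
φ(257) = 257 × (1 - 1/257) = 256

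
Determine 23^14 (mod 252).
25

Repeated squaring. Binary of 14 = 1110.
23^1 ≡ 23 (mod 252); 23^2 ≡ 25 (mod 252); 23^4 ≡ 121 (mod 252); 23^8 ≡ 25 (mod 252)
23^14 = 23^2 × 23^4 × 23^8 ≡ 25 (mod 252)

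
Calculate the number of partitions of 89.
49995925

p(n) counts ways to write n as a sum of positive integers (order ignored).
Euler's pentagonal recurrence: p(k) = p(k-1) + p(k-2) - p(k-5) - p(k-7) + p(k-12) + p(k-15) - ... (offsets j(3j∓1)/2, signs ++--, p(0)=1, p(<0)=0).
DP table for k = 0..88: p(0)=1, p(1)=1, p(2)=2, p(3)=3, p(4)=5, p(5)=7, p(6)=11, p(7)=15, p(8)=22, p(9)=30, p(10)=42, p(11)=56, p(12)=77, p(13)=101, p(14)=135, p(15)=176, p(16)=231, p(17)=297, p(18)=385, p(19)=490, p(20)=627, p(21)=792, p(22)=1002, p(23)=1255, p(24)=1575, p(25)=1958, p(26)=2436, p(27)=3010, p(28)=3718, p(29)=4565, p(30)=5604, p(31)=6842, p(32)=8349, p(33)=10143, p(34)=12310, p(35)=14883, p(36)=17977, p(37)=21637, p(38)=26015, p(39)=31185, p(40)=37338, p(41)=44583, p(42)=53174, p(43)=63261, p(44)=75175, p(45)=89134, p(46)=105558, p(47)=124754, p(48)=147273, p(49)=173525, p(50)=204226, p(51)=239943, p(52)=281589, p(53)=329931, p(54)=386155, p(55)=451276, p(56)=526823, p(57)=614154, p(58)=715220, p(59)=831820, p(60)=966467, p(61)=1121505, p(62)=1300156, p(63)=1505499, p(64)=1741630, p(65)=2012558, p(66)=2323520, p(67)=2679689, p(68)=3087735, p(69)=3554345, p(70)=4087968, p(71)=4697205, p(72)=5392783, p(73)=6185689, p(74)=7089500, p(75)=8118264, p(76)=9289091, p(77)=10619863, p(78)=12132164, p(79)=13848650, p(80)=15796476, p(81)=18004327, p(82)=20506255, p(83)=23338469, p(84)=26543660, p(85)=30167357, p(86)=34262962, p(87)=38887673, p(88)=44108109.
Final step: p(89) = p(88) + p(87) - p(84) - p(82) + p(77) + p(74) - p(67) - p(63) + p(54) + p(49) - p(38) - p(32) + p(19) + p(12)
= 44108109 + 38887673 - 26543660 - 20506255 + 10619863 + 7089500 - 2679689 - 1505499 + 386155 + 173525 - 26015 - 8349 + 490 + 77
= 49995925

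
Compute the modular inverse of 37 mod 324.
289

gcd(37, 324) = 1, so the inverse exists.
Extended Euclidean algorithm on (324, 37):
324 = 8 × 37 + 28  ⟹  28 = (1)·324 + (-8)·37
37 = 1 × 28 + 9  ⟹  9 = (-1)·324 + (9)·37
28 = 3 × 9 + 1  ⟹  1 = (4)·324 + (-35)·37
So (-35)·37 ≡ 1 (mod 324), i.e. 37^(-1) ≡ -35 ≡ 289 (mod 324).
Check: 37 × 289 = 10693 ≡ 1 (mod 324)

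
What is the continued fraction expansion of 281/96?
[2; 1, 12, 1, 2, 2]

Euclidean algorithm steps:
281 = 2 × 96 + 89
96 = 1 × 89 + 7
89 = 12 × 7 + 5
7 = 1 × 5 + 2
5 = 2 × 2 + 1
2 = 2 × 1 + 0
Continued fraction: [2; 1, 12, 1, 2, 2]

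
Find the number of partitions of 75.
8118264

p(n) counts ways to write n as a sum of positive integers (order ignored).
Euler's pentagonal recurrence: p(k) = p(k-1) + p(k-2) - p(k-5) - p(k-7) + p(k-12) + p(k-15) - ... (offsets j(3j∓1)/2, signs ++--, p(0)=1, p(<0)=0).
DP table for k = 0..74: p(0)=1, p(1)=1, p(2)=2, p(3)=3, p(4)=5, p(5)=7, p(6)=11, p(7)=15, p(8)=22, p(9)=30, p(10)=42, p(11)=56, p(12)=77, p(13)=101, p(14)=135, p(15)=176, p(16)=231, p(17)=297, p(18)=385, p(19)=490, p(20)=627, p(21)=792, p(22)=1002, p(23)=1255, p(24)=1575, p(25)=1958, p(26)=2436, p(27)=3010, p(28)=3718, p(29)=4565, p(30)=5604, p(31)=6842, p(32)=8349, p(33)=10143, p(34)=12310, p(35)=14883, p(36)=17977, p(37)=21637, p(38)=26015, p(39)=31185, p(40)=37338, p(41)=44583, p(42)=53174, p(43)=63261, p(44)=75175, p(45)=89134, p(46)=105558, p(47)=124754, p(48)=147273, p(49)=173525, p(50)=204226, p(51)=239943, p(52)=281589, p(53)=329931, p(54)=386155, p(55)=451276, p(56)=526823, p(57)=614154, p(58)=715220, p(59)=831820, p(60)=966467, p(61)=1121505, p(62)=1300156, p(63)=1505499, p(64)=1741630, p(65)=2012558, p(66)=2323520, p(67)=2679689, p(68)=3087735, p(69)=3554345, p(70)=4087968, p(71)=4697205, p(72)=5392783, p(73)=6185689, p(74)=7089500.
Final step: p(75) = p(74) + p(73) - p(70) - p(68) + p(63) + p(60) - p(53) - p(49) + p(40) + p(35) - p(24) - p(18) + p(5)
= 7089500 + 6185689 - 4087968 - 3087735 + 1505499 + 966467 - 329931 - 173525 + 37338 + 14883 - 1575 - 385 + 7
= 8118264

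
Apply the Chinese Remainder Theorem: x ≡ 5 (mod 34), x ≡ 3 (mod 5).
73

Using Chinese Remainder Theorem:
M = 34 × 5 = 170
M1 = 5, M2 = 34
y1 = 5^(-1) mod 34 = 7
y2 = 34^(-1) mod 5 = 4
x = (5×5×7 + 3×34×4) mod 170 = 73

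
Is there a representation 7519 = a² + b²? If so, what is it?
Not possible

Factorization: 7519 = 73 × 103
By Fermat: n is sum of two squares iff every prime p ≡ 3 (mod 4) appears to even power.
Prime(s) ≡ 3 (mod 4) with odd exponent: [(103, 1)]
Therefore 7519 cannot be expressed as a² + b².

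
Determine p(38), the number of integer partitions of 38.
26015

p(n) counts ways to write n as a sum of positive integers (order ignored).
Euler's pentagonal recurrence: p(k) = p(k-1) + p(k-2) - p(k-5) - p(k-7) + p(k-12) + p(k-15) - ... (offsets j(3j∓1)/2, signs ++--, p(0)=1, p(<0)=0).
DP table for k = 0..37: p(0)=1, p(1)=1, p(2)=2, p(3)=3, p(4)=5, p(5)=7, p(6)=11, p(7)=15, p(8)=22, p(9)=30, p(10)=42, p(11)=56, p(12)=77, p(13)=101, p(14)=135, p(15)=176, p(16)=231, p(17)=297, p(18)=385, p(19)=490, p(20)=627, p(21)=792, p(22)=1002, p(23)=1255, p(24)=1575, p(25)=1958, p(26)=2436, p(27)=3010, p(28)=3718, p(29)=4565, p(30)=5604, p(31)=6842, p(32)=8349, p(33)=10143, p(34)=12310, p(35)=14883, p(36)=17977, p(37)=21637.
Final step: p(38) = p(37) + p(36) - p(33) - p(31) + p(26) + p(23) - p(16) - p(12) + p(3)
= 21637 + 17977 - 10143 - 6842 + 2436 + 1255 - 231 - 77 + 3
= 26015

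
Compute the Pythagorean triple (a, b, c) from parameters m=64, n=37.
(2727, 4736, 5465)

Euclid's formula: a = m² - n², b = 2mn, c = m² + n²
m = 64, n = 37
a = 64² - 37² = 4096 - 1369 = 2727
b = 2 × 64 × 37 = 4736
c = 64² + 37² = 4096 + 1369 = 5465
Verification: 2727² + 4736² = 7436529 + 22429696 = 29866225 = 5465² ✓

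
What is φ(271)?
270

271 = 271
φ(n) = n × ∏(1 - 1/p) for each prime p dividing n
φ(271) = 271 × (1 - 1/271) = 270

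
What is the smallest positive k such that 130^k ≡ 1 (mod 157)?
13

157 is prime, so ord(130) divides φ(157) = 156.
Divisors of 156: 1, 2, 3, 4, 6, 12, 13, 26, 39, 52, 78, 156.
Repeated squaring: 130^1 ≡ 130, 130^2 ≡ 101, 130^4 ≡ 153, 130^8 ≡ 16, 130^16 ≡ 99, 130^32 ≡ 67, 130^64 ≡ 93, 130^128 ≡ 14 (mod 157).
Test 130^d mod 157 for each divisor d in increasing order:
130^1 ≡ 130
130^2 ≡ 101
130^3 = 130^2·130^1 ≡ 99
130^4 ≡ 153
130^6 = 130^4·130^2 ≡ 67
130^12 = 130^8·130^4 ≡ 93
130^13 = 130^8·130^4·130^1 ≡ 1  ← first divisor giving 1
The order is 13.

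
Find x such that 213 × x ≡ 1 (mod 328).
77

gcd(213, 328) = 1, so the inverse exists.
Extended Euclidean algorithm on (328, 213):
328 = 1 × 213 + 115  ⟹  115 = (1)·328 + (-1)·213
213 = 1 × 115 + 98  ⟹  98 = (-1)·328 + (2)·213
115 = 1 × 98 + 17  ⟹  17 = (2)·328 + (-3)·213
98 = 5 × 17 + 13  ⟹  13 = (-11)·328 + (17)·213
17 = 1 × 13 + 4  ⟹  4 = (13)·328 + (-20)·213
13 = 3 × 4 + 1  ⟹  1 = (-50)·328 + (77)·213
So (77)·213 ≡ 1 (mod 328), i.e. 213^(-1) ≡ 77 (mod 328).
Check: 213 × 77 = 16401 ≡ 1 (mod 328)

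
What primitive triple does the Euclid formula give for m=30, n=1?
(899, 60, 901)

Euclid's formula: a = m² - n², b = 2mn, c = m² + n²
m = 30, n = 1
a = 30² - 1² = 900 - 1 = 899
b = 2 × 30 × 1 = 60
c = 30² + 1² = 900 + 1 = 901
Verification: 899² + 60² = 808201 + 3600 = 811801 = 901² ✓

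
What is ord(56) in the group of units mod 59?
58

59 is prime, so ord(56) divides φ(59) = 58.
Divisors of 58: 1, 2, 29, 58.
Repeated squaring: 56^1 ≡ 56, 56^2 ≡ 9, 56^4 ≡ 22, 56^8 ≡ 12, 56^16 ≡ 26, 56^32 ≡ 27 (mod 59).
Test 56^d mod 59 for each divisor d in increasing order:
56^1 ≡ 56
56^2 ≡ 9
56^29 = 56^16·56^8·56^4·56^1 ≡ 58
56^58 = 56^32·56^16·56^8·56^2 ≡ 1  ← first divisor giving 1
The order is 58.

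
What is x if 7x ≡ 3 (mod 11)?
x ≡ 2 (mod 11)

gcd(7, 11) = 1, which divides 3, so solutions exist.
Find 7^(-1) mod 11 by the extended Euclidean algorithm:
11 = 1 × 7 + 4  ⟹  4 = (1)·11 + (-1)·7
7 = 1 × 4 + 3  ⟹  3 = (-1)·11 + (2)·7
4 = 1 × 3 + 1  ⟹  1 = (2)·11 + (-3)·7
So (-3)·7 ≡ 1 (mod 11), i.e. 7^(-1) ≡ -3 ≡ 8 (mod 11).
x ≡ 8 × 3 = 24 ≡ 2 (mod 11).
Check: 7 × 2 = 14 ≡ 3 (mod 11).
Unique solution: x ≡ 2 (mod 11)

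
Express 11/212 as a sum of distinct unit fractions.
1/20 + 1/530

Greedy algorithm:
11/212: ceiling(212/11) = 20, use 1/20
1/530: ceiling(530/1) = 530, use 1/530
Result: 11/212 = 1/20 + 1/530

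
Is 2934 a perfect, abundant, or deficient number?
abundant

Proper divisors of 2934: sum = 1 + 2 + 3 + 6 + 9 + 18 + 163 + 326 + 489 + 978 + 1467 = 3462
Since 3462 > 2934, 2934 is abundant.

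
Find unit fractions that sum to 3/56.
1/19 + 1/1064

Greedy algorithm:
3/56: ceiling(56/3) = 19, use 1/19
1/1064: ceiling(1064/1) = 1064, use 1/1064
Result: 3/56 = 1/19 + 1/1064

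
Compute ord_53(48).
52

53 is prime, so ord(48) divides φ(53) = 52.
Divisors of 52: 1, 2, 4, 13, 26, 52.
Repeated squaring: 48^1 ≡ 48, 48^2 ≡ 25, 48^4 ≡ 42, 48^8 ≡ 15, 48^16 ≡ 13, 48^32 ≡ 10 (mod 53).
Test 48^d mod 53 for each divisor d in increasing order:
48^1 ≡ 48
48^2 ≡ 25
48^4 ≡ 42
48^13 = 48^8·48^4·48^1 ≡ 30
48^26 = 48^16·48^8·48^2 ≡ 52
48^52 = 48^32·48^16·48^4 ≡ 1  ← first divisor giving 1
The order is 52.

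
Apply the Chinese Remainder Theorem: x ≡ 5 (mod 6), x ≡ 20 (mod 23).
89

Using Chinese Remainder Theorem:
M = 6 × 23 = 138
M1 = 23, M2 = 6
y1 = 23^(-1) mod 6 = 5
y2 = 6^(-1) mod 23 = 4
x = (5×23×5 + 20×6×4) mod 138 = 89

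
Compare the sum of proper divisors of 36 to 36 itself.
abundant

Proper divisors of 36: sum = 1 + 2 + 3 + 4 + 6 + 9 + 12 + 18 = 55
Since 55 > 36, 36 is abundant.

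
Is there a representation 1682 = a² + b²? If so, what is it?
1² + 41² (a=1, b=41)

Factorization: 1682 = 2 × 29^2
By Fermat: n is sum of two squares iff every prime p ≡ 3 (mod 4) appears to even power.
All primes ≡ 3 (mod 4) appear to even power.
Search a = 0, 1, 2, … for 1682 - a² a perfect square: first hit at a = 1: 1682 - 1 = 1681 = 41².
1682 = 1² + 41² = 1 + 1681 ✓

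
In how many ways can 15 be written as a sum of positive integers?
176

p(n) counts ways to write n as a sum of positive integers (order ignored).
Euler's pentagonal recurrence: p(k) = p(k-1) + p(k-2) - p(k-5) - p(k-7) + p(k-12) + p(k-15) - ... (offsets j(3j∓1)/2, signs ++--, p(0)=1, p(<0)=0).
DP table for k = 0..14: p(0)=1, p(1)=1, p(2)=2, p(3)=3, p(4)=5, p(5)=7, p(6)=11, p(7)=15, p(8)=22, p(9)=30, p(10)=42, p(11)=56, p(12)=77, p(13)=101, p(14)=135.
Final step: p(15) = p(14) + p(13) - p(10) - p(8) + p(3) + p(0)
= 135 + 101 - 42 - 22 + 3 + 1
= 176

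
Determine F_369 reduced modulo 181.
34

Matrix identity: Q^n = [[F_(n+1), F_n], [F_n, F_(n-1)]] with Q = [[1,1],[1,0]].
n = 369 = 101110001₂. Square-and-multiply, entries mod 181:
Q^1 = [[1,1],[1,0]]
Q^2 = (Q^1)² = [[2,1],[1,1]]
Q^5 = (Q^2)²·Q = [[8,5],[5,3]]
Q^11 = (Q^5)²·Q = [[144,89],[89,55]]
Q^23 = (Q^11)²·Q = [[32,59],[59,154]]
Q^46 = (Q^23)² = [[161,114],[114,47]]
Q^92 = (Q^46)² = [[2,1],[1,1]]
Q^184 = (Q^92)² = [[5,3],[3,2]]
Q^369 = (Q^184)²·Q = [[55,34],[34,21]]
F_369 mod 181 = Q^369[0][1] = 34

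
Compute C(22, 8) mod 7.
3

Using Lucas' theorem:
Write n=22 and k=8 in base 7:
n in base 7: [3, 1]
k in base 7: [1, 1]
C(22,8) mod 7 = ∏ C(n_i, k_i) mod 7
Digit binomials (mod 7): C(3,1) = 3; C(1,1) = 1
Product: 3 × 1 = 3 ≡ 3 (mod 7)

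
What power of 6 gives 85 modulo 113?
24

Baby-step giant-step with step n = ⌈√113⌉ = 11.
Baby steps 6^j mod 113 (j:value) for j=0..10: 0:1, 1:6, 2:36, 3:103, 4:53, 5:92, 6:100, 7:35, 8:97, 9:17, 10:102.
Giant-step multiplier: 6^(-11) ≡ 6^(112-11) = 6^101 ≡ 101 (mod 113).
Giant steps γ_i = 85·101^i mod 113: γ_0=85, γ_1=110, γ_2=36 (in table at j=2).
x = i·n + j = 2·11 + 2 = 24.
Check: 6^24 ≡ 85 (mod 113).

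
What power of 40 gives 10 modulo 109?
67

Baby-step giant-step with step n = ⌈√109⌉ = 11.
Baby steps 40^j mod 109 (j:value) for j=0..10: 0:1, 1:40, 2:74, 3:17, 4:26, 5:59, 6:71, 7:6, 8:22, 9:8, 10:102.
Giant-step multiplier: 40^(-11) ≡ 40^(108-11) = 40^97 ≡ 58 (mod 109).
Giant steps γ_i = 10·58^i mod 109: γ_0=10, γ_1=35, γ_2=68, γ_3=20, γ_4=70, γ_5=27, γ_6=40 (in table at j=1).
x = i·n + j = 6·11 + 1 = 67.
Check: 40^67 ≡ 10 (mod 109).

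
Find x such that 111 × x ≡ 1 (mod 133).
6

gcd(111, 133) = 1, so the inverse exists.
Extended Euclidean algorithm on (133, 111):
133 = 1 × 111 + 22  ⟹  22 = (1)·133 + (-1)·111
111 = 5 × 22 + 1  ⟹  1 = (-5)·133 + (6)·111
So (6)·111 ≡ 1 (mod 133), i.e. 111^(-1) ≡ 6 (mod 133).
Check: 111 × 6 = 666 ≡ 1 (mod 133)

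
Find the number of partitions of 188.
1398341745571

p(n) counts ways to write n as a sum of positive integers (order ignored).
Euler's pentagonal recurrence: p(k) = p(k-1) + p(k-2) - p(k-5) - p(k-7) + p(k-12) + p(k-15) - ... (offsets j(3j∓1)/2, signs ++--, p(0)=1, p(<0)=0).
DP table for k = 0..187: p(0)=1, p(1)=1, p(2)=2, p(3)=3, p(4)=5, p(5)=7, p(6)=11, p(7)=15, p(8)=22, p(9)=30, p(10)=42, p(11)=56, p(12)=77, p(13)=101, p(14)=135, p(15)=176, p(16)=231, p(17)=297, p(18)=385, p(19)=490, p(20)=627, p(21)=792, p(22)=1002, p(23)=1255, p(24)=1575, p(25)=1958, p(26)=2436, p(27)=3010, p(28)=3718, p(29)=4565, p(30)=5604, p(31)=6842, p(32)=8349, p(33)=10143, p(34)=12310, p(35)=14883, p(36)=17977, p(37)=21637, p(38)=26015, p(39)=31185, p(40)=37338, p(41)=44583, p(42)=53174, p(43)=63261, p(44)=75175, p(45)=89134, p(46)=105558, p(47)=124754, p(48)=147273, p(49)=173525, p(50)=204226, p(51)=239943, p(52)=281589, p(53)=329931, p(54)=386155, p(55)=451276, p(56)=526823, p(57)=614154, p(58)=715220, p(59)=831820, p(60)=966467, p(61)=1121505, p(62)=1300156, p(63)=1505499, p(64)=1741630, p(65)=2012558, p(66)=2323520, p(67)=2679689, p(68)=3087735, p(69)=3554345, p(70)=4087968, p(71)=4697205, p(72)=5392783, p(73)=6185689, p(74)=7089500, p(75)=8118264, p(76)=9289091, p(77)=10619863, p(78)=12132164, p(79)=13848650, p(80)=15796476, p(81)=18004327, p(82)=20506255, p(83)=23338469, p(84)=26543660, p(85)=30167357, p(86)=34262962, p(87)=38887673, p(88)=44108109, p(89)=49995925, p(90)=56634173, p(91)=64112359, p(92)=72533807, p(93)=82010177, p(94)=92669720, p(95)=104651419, p(96)=118114304, p(97)=133230930, p(98)=150198136, p(99)=169229875, p(100)=190569292, p(101)=214481126, p(102)=241265379, p(103)=271248950, p(104)=304801365, p(105)=342325709, p(106)=384276336, p(107)=431149389, p(108)=483502844, p(109)=541946240, p(110)=607163746, p(111)=679903203, p(112)=761002156, p(113)=851376628, p(114)=952050665, p(115)=1064144451, p(116)=1188908248, p(117)=1327710076, p(118)=1482074143, p(119)=1653668665, p(120)=1844349560, p(121)=2056148051, p(122)=2291320912, p(123)=2552338241, p(124)=2841940500, p(125)=3163127352, p(126)=3519222692, p(127)=3913864295, p(128)=4351078600, p(129)=4835271870, p(130)=5371315400, p(131)=5964539504, p(132)=6620830889, p(133)=7346629512, p(134)=8149040695, p(135)=9035836076, p(136)=10015581680, p(137)=11097645016, p(138)=12292341831, p(139)=13610949895, p(140)=15065878135, p(141)=16670689208, p(142)=18440293320, p(143)=20390982757, p(144)=22540654445, p(145)=24908858009, p(146)=27517052599, p(147)=30388671978, p(148)=33549419497, p(149)=37027355200, p(150)=40853235313, p(151)=45060624582, p(152)=49686288421, p(153)=54770336324, p(154)=60356673280, p(155)=66493182097, p(156)=73232243759, p(157)=80630964769, p(158)=88751778802, p(159)=97662728555, p(160)=107438159466, p(161)=118159068427, p(162)=129913904637, p(163)=142798995930, p(164)=156919475295, p(165)=172389800255, p(166)=189334822579, p(167)=207890420102, p(168)=228204732751, p(169)=250438925115, p(170)=274768617130, p(171)=301384802048, p(172)=330495499613, p(173)=362326859895, p(174)=397125074750, p(175)=435157697830, p(176)=476715857290, p(177)=522115831195, p(178)=571701605655, p(179)=625846753120, p(180)=684957390936, p(181)=749474411781, p(182)=819876908323, p(183)=896684817527, p(184)=980462880430, p(185)=1071823774337, p(186)=1171432692373, p(187)=1280011042268.
Final step: p(188) = p(187) + p(186) - p(183) - p(181) + p(176) + p(173) - p(166) - p(162) + p(153) + p(148) - p(137) - p(131) + p(118) + p(111) - p(96) - p(88) + p(71) + p(62) - p(43) - p(33) + p(12) + p(1)
= 1280011042268 + 1171432692373 - 896684817527 - 749474411781 + 476715857290 + 362326859895 - 189334822579 - 129913904637 + 54770336324 + 33549419497 - 11097645016 - 5964539504 + 1482074143 + 679903203 - 118114304 - 44108109 + 4697205 + 1300156 - 63261 - 10143 + 77 + 1
= 1398341745571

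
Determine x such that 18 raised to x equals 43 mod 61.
31

Baby-step giant-step with step n = ⌈√61⌉ = 8.
Baby steps 18^j mod 61 (j:value) for j=0..7: 0:1, 1:18, 2:19, 3:37, 4:56, 5:32, 6:27, 7:59.
Giant-step multiplier: 18^(-8) ≡ 18^(60-8) = 18^52 ≡ 22 (mod 61).
Giant steps γ_i = 43·22^i mod 61: γ_0=43, γ_1=31, γ_2=11, γ_3=59 (in table at j=7).
x = i·n + j = 3·8 + 7 = 31.
Check: 18^31 ≡ 43 (mod 61).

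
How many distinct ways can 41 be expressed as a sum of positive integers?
44583

p(n) counts ways to write n as a sum of positive integers (order ignored).
Euler's pentagonal recurrence: p(k) = p(k-1) + p(k-2) - p(k-5) - p(k-7) + p(k-12) + p(k-15) - ... (offsets j(3j∓1)/2, signs ++--, p(0)=1, p(<0)=0).
DP table for k = 0..40: p(0)=1, p(1)=1, p(2)=2, p(3)=3, p(4)=5, p(5)=7, p(6)=11, p(7)=15, p(8)=22, p(9)=30, p(10)=42, p(11)=56, p(12)=77, p(13)=101, p(14)=135, p(15)=176, p(16)=231, p(17)=297, p(18)=385, p(19)=490, p(20)=627, p(21)=792, p(22)=1002, p(23)=1255, p(24)=1575, p(25)=1958, p(26)=2436, p(27)=3010, p(28)=3718, p(29)=4565, p(30)=5604, p(31)=6842, p(32)=8349, p(33)=10143, p(34)=12310, p(35)=14883, p(36)=17977, p(37)=21637, p(38)=26015, p(39)=31185, p(40)=37338.
Final step: p(41) = p(40) + p(39) - p(36) - p(34) + p(29) + p(26) - p(19) - p(15) + p(6) + p(1)
= 37338 + 31185 - 17977 - 12310 + 4565 + 2436 - 490 - 176 + 11 + 1
= 44583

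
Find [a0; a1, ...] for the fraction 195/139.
[1; 2, 2, 13, 2]

Euclidean algorithm steps:
195 = 1 × 139 + 56
139 = 2 × 56 + 27
56 = 2 × 27 + 2
27 = 13 × 2 + 1
2 = 2 × 1 + 0
Continued fraction: [1; 2, 2, 13, 2]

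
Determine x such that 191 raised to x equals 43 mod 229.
84

Baby-step giant-step with step n = ⌈√229⌉ = 16.
Baby steps 191^j mod 229 (j:value) for j=0..15: 0:1, 1:191, 2:70, 3:88, 4:91, 5:206, 6:187, 7:222, 8:37, 9:197, 10:71, 11:50, 12:161, 13:65, 14:49, 15:199.
Giant-step multiplier: 191^(-16) ≡ 191^(228-16) = 191^212 ≡ 183 (mod 229).
Giant steps γ_i = 43·183^i mod 229: γ_0=43, γ_1=83, γ_2=75, γ_3=214, γ_4=3, γ_5=91 (in table at j=4).
x = i·n + j = 5·16 + 4 = 84.
Check: 191^84 ≡ 43 (mod 229).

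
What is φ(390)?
96

390 = 2 × 3 × 5 × 13
φ(n) = n × ∏(1 - 1/p) for each prime p dividing n
φ(390) = 390 × (1 - 1/2) × (1 - 1/3) × (1 - 1/5) × (1 - 1/13) = 96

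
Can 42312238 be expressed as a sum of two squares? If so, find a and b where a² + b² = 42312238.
Not possible

Factorization: 42312238 = 2 × 37 × 83^3
By Fermat: n is sum of two squares iff every prime p ≡ 3 (mod 4) appears to even power.
Prime(s) ≡ 3 (mod 4) with odd exponent: [(83, 3)]
Therefore 42312238 cannot be expressed as a² + b².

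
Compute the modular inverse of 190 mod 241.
189

gcd(190, 241) = 1, so the inverse exists.
Extended Euclidean algorithm on (241, 190):
241 = 1 × 190 + 51  ⟹  51 = (1)·241 + (-1)·190
190 = 3 × 51 + 37  ⟹  37 = (-3)·241 + (4)·190
51 = 1 × 37 + 14  ⟹  14 = (4)·241 + (-5)·190
37 = 2 × 14 + 9  ⟹  9 = (-11)·241 + (14)·190
14 = 1 × 9 + 5  ⟹  5 = (15)·241 + (-19)·190
9 = 1 × 5 + 4  ⟹  4 = (-26)·241 + (33)·190
5 = 1 × 4 + 1  ⟹  1 = (41)·241 + (-52)·190
So (-52)·190 ≡ 1 (mod 241), i.e. 190^(-1) ≡ -52 ≡ 189 (mod 241).
Check: 190 × 189 = 35910 ≡ 1 (mod 241)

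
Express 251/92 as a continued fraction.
[2; 1, 2, 1, 2, 8]

Euclidean algorithm steps:
251 = 2 × 92 + 67
92 = 1 × 67 + 25
67 = 2 × 25 + 17
25 = 1 × 17 + 8
17 = 2 × 8 + 1
8 = 8 × 1 + 0
Continued fraction: [2; 1, 2, 1, 2, 8]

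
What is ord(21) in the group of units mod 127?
63

127 is prime, so ord(21) divides φ(127) = 126.
Divisors of 126: 1, 2, 3, 6, 7, 9, 14, 18, 21, 42, 63, 126.
Repeated squaring: 21^1 ≡ 21, 21^2 ≡ 60, 21^4 ≡ 44, 21^8 ≡ 31, 21^16 ≡ 72, 21^32 ≡ 104, 21^64 ≡ 21 (mod 127).
Test 21^d mod 127 for each divisor d in increasing order:
21^1 ≡ 21
21^2 ≡ 60
21^3 = 21^2·21^1 ≡ 117
21^6 = 21^4·21^2 ≡ 100
21^7 = 21^4·21^2·21^1 ≡ 68
21^9 = 21^8·21^1 ≡ 16
21^14 = 21^8·21^4·21^2 ≡ 52
21^18 = 21^16·21^2 ≡ 2
21^21 = 21^16·21^4·21^1 ≡ 107
21^42 = 21^32·21^8·21^2 ≡ 19
21^63 = 21^32·21^16·21^8·21^4·21^2·21^1 ≡ 1  ← first divisor giving 1
The order is 63.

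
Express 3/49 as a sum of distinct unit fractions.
1/17 + 1/417 + 1/347361

Greedy algorithm:
3/49: ceiling(49/3) = 17, use 1/17
2/833: ceiling(833/2) = 417, use 1/417
1/347361: ceiling(347361/1) = 347361, use 1/347361
Result: 3/49 = 1/17 + 1/417 + 1/347361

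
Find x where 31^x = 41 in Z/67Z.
25

Baby-step giant-step with step n = ⌈√67⌉ = 9.
Baby steps 31^j mod 67 (j:value) for j=0..8: 0:1, 1:31, 2:23, 3:43, 4:60, 5:51, 6:40, 7:34, 8:49.
Giant-step multiplier: 31^(-9) ≡ 31^(66-9) = 31^57 ≡ 3 (mod 67).
Giant steps γ_i = 41·3^i mod 67: γ_0=41, γ_1=56, γ_2=34 (in table at j=7).
x = i·n + j = 2·9 + 7 = 25.
Check: 31^25 ≡ 41 (mod 67).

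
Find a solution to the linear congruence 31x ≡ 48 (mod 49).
x ≡ 30 (mod 49)

gcd(31, 49) = 1, which divides 48, so solutions exist.
Find 31^(-1) mod 49 by the extended Euclidean algorithm:
49 = 1 × 31 + 18  ⟹  18 = (1)·49 + (-1)·31
31 = 1 × 18 + 13  ⟹  13 = (-1)·49 + (2)·31
18 = 1 × 13 + 5  ⟹  5 = (2)·49 + (-3)·31
13 = 2 × 5 + 3  ⟹  3 = (-5)·49 + (8)·31
5 = 1 × 3 + 2  ⟹  2 = (7)·49 + (-11)·31
3 = 1 × 2 + 1  ⟹  1 = (-12)·49 + (19)·31
So (19)·31 ≡ 1 (mod 49), i.e. 31^(-1) ≡ 19 (mod 49).
x ≡ 19 × 48 = 912 ≡ 30 (mod 49).
Check: 31 × 30 = 930 ≡ 48 (mod 49).
Unique solution: x ≡ 30 (mod 49)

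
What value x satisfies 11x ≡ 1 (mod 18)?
5

gcd(11, 18) = 1, so the inverse exists.
Extended Euclidean algorithm on (18, 11):
18 = 1 × 11 + 7  ⟹  7 = (1)·18 + (-1)·11
11 = 1 × 7 + 4  ⟹  4 = (-1)·18 + (2)·11
7 = 1 × 4 + 3  ⟹  3 = (2)·18 + (-3)·11
4 = 1 × 3 + 1  ⟹  1 = (-3)·18 + (5)·11
So (5)·11 ≡ 1 (mod 18), i.e. 11^(-1) ≡ 5 (mod 18).
Check: 11 × 5 = 55 ≡ 1 (mod 18)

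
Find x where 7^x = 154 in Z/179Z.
75

Baby-step giant-step with step n = ⌈√179⌉ = 14.
Baby steps 7^j mod 179 (j:value) for j=0..13: 0:1, 1:7, 2:49, 3:164, 4:74, 5:160, 6:46, 7:143, 8:106, 9:26, 10:3, 11:21, 12:147, 13:134.
Giant-step multiplier: 7^(-14) ≡ 7^(178-14) = 7^164 ≡ 25 (mod 179).
Giant steps γ_i = 154·25^i mod 179: γ_0=154, γ_1=91, γ_2=127, γ_3=132, γ_4=78, γ_5=160 (in table at j=5).
x = i·n + j = 5·14 + 5 = 75.
Check: 7^75 ≡ 154 (mod 179).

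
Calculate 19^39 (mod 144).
91

Repeated squaring. Binary of 39 = 100111.
19^1 ≡ 19 (mod 144); 19^2 ≡ 73 (mod 144); 19^4 ≡ 1 (mod 144); 19^8 ≡ 1 (mod 144); 19^16 ≡ 1 (mod 144); 19^32 ≡ 1 (mod 144)
19^39 = 19^1 × 19^2 × 19^4 × 19^32 ≡ 91 (mod 144)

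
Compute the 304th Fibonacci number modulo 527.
375

Matrix identity: Q^n = [[F_(n+1), F_n], [F_n, F_(n-1)]] with Q = [[1,1],[1,0]].
n = 304 = 100110000₂. Square-and-multiply, entries mod 527:
Q^1 = [[1,1],[1,0]]
Q^2 = (Q^1)² = [[2,1],[1,1]]
Q^4 = (Q^2)² = [[5,3],[3,2]]
Q^9 = (Q^4)²·Q = [[55,34],[34,21]]
Q^19 = (Q^9)²·Q = [[441,492],[492,476]]
Q^38 = (Q^19)² = [[189,52],[52,137]]
Q^76 = (Q^38)² = [[481,88],[88,393]]
Q^152 = (Q^76)² = [[374,497],[497,404]]
Q^304 = (Q^152)² = [[67,375],[375,219]]
F_304 mod 527 = Q^304[0][1] = 375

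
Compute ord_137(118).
68

137 is prime, so ord(118) divides φ(137) = 136.
Divisors of 136: 1, 2, 4, 8, 17, 34, 68, 136.
Repeated squaring: 118^1 ≡ 118, 118^2 ≡ 87, 118^4 ≡ 34, 118^8 ≡ 60, 118^16 ≡ 38, 118^32 ≡ 74, 118^64 ≡ 133, 118^128 ≡ 16 (mod 137).
Test 118^d mod 137 for each divisor d in increasing order:
118^1 ≡ 118
118^2 ≡ 87
118^4 ≡ 34
118^8 ≡ 60
118^17 = 118^16·118^1 ≡ 100
118^34 = 118^32·118^2 ≡ 136
118^68 = 118^64·118^4 ≡ 1  ← first divisor giving 1
The order is 68.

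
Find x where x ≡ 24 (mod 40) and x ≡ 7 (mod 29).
384

Using Chinese Remainder Theorem:
M = 40 × 29 = 1160
M1 = 29, M2 = 40
y1 = 29^(-1) mod 40 = 29
y2 = 40^(-1) mod 29 = 8
x = (24×29×29 + 7×40×8) mod 1160 = 384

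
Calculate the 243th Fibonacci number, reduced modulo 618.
416

Matrix identity: Q^n = [[F_(n+1), F_n], [F_n, F_(n-1)]] with Q = [[1,1],[1,0]].
n = 243 = 11110011₂. Square-and-multiply, entries mod 618:
Q^1 = [[1,1],[1,0]]
Q^3 = (Q^1)²·Q = [[3,2],[2,1]]
Q^7 = (Q^3)²·Q = [[21,13],[13,8]]
Q^15 = (Q^7)²·Q = [[369,610],[610,377]]
Q^30 = (Q^15)² = [[265,212],[212,53]]
Q^60 = (Q^30)² = [[221,54],[54,167]]
Q^121 = (Q^60)²·Q = [[403,463],[463,558]]
Q^243 = (Q^121)²·Q = [[399,416],[416,601]]
F_243 mod 618 = Q^243[0][1] = 416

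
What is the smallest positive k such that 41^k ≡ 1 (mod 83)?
41

83 is prime, so ord(41) divides φ(83) = 82.
Divisors of 82: 1, 2, 41, 82.
Repeated squaring: 41^1 ≡ 41, 41^2 ≡ 21, 41^4 ≡ 26, 41^8 ≡ 12, 41^16 ≡ 61, 41^32 ≡ 69, 41^64 ≡ 30 (mod 83).
Test 41^d mod 83 for each divisor d in increasing order:
41^1 ≡ 41
41^2 ≡ 21
41^41 = 41^32·41^8·41^1 ≡ 1  ← first divisor giving 1
The order is 41.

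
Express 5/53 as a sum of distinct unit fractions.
1/11 + 1/292 + 1/170236

Greedy algorithm:
5/53: ceiling(53/5) = 11, use 1/11
2/583: ceiling(583/2) = 292, use 1/292
1/170236: ceiling(170236/1) = 170236, use 1/170236
Result: 5/53 = 1/11 + 1/292 + 1/170236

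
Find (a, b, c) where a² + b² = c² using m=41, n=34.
(525, 2788, 2837)

Euclid's formula: a = m² - n², b = 2mn, c = m² + n²
m = 41, n = 34
a = 41² - 34² = 1681 - 1156 = 525
b = 2 × 41 × 34 = 2788
c = 41² + 34² = 1681 + 1156 = 2837
Verification: 525² + 2788² = 275625 + 7772944 = 8048569 = 2837² ✓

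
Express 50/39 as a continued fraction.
[1; 3, 1, 1, 5]

Euclidean algorithm steps:
50 = 1 × 39 + 11
39 = 3 × 11 + 6
11 = 1 × 6 + 5
6 = 1 × 5 + 1
5 = 5 × 1 + 0
Continued fraction: [1; 3, 1, 1, 5]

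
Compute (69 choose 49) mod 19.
17

Using Lucas' theorem:
Write n=69 and k=49 in base 19:
n in base 19: [3, 12]
k in base 19: [2, 11]
C(69,49) mod 19 = ∏ C(n_i, k_i) mod 19
Digit binomials (mod 19): C(3,2) = 3; C(12,11) = 12
Product: 3 × 12 = 36 ≡ 17 (mod 19)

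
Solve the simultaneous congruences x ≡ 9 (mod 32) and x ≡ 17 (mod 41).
1001

Using Chinese Remainder Theorem:
M = 32 × 41 = 1312
M1 = 41, M2 = 32
y1 = 41^(-1) mod 32 = 25
y2 = 32^(-1) mod 41 = 9
x = (9×41×25 + 17×32×9) mod 1312 = 1001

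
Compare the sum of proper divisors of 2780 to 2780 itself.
abundant

Proper divisors of 2780: sum = 1 + 2 + 4 + 5 + 10 + 20 + 139 + 278 + 556 + 695 + 1390 = 3100
Since 3100 > 2780, 2780 is abundant.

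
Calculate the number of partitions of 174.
397125074750

p(n) counts ways to write n as a sum of positive integers (order ignored).
Euler's pentagonal recurrence: p(k) = p(k-1) + p(k-2) - p(k-5) - p(k-7) + p(k-12) + p(k-15) - ... (offsets j(3j∓1)/2, signs ++--, p(0)=1, p(<0)=0).
DP table for k = 0..173: p(0)=1, p(1)=1, p(2)=2, p(3)=3, p(4)=5, p(5)=7, p(6)=11, p(7)=15, p(8)=22, p(9)=30, p(10)=42, p(11)=56, p(12)=77, p(13)=101, p(14)=135, p(15)=176, p(16)=231, p(17)=297, p(18)=385, p(19)=490, p(20)=627, p(21)=792, p(22)=1002, p(23)=1255, p(24)=1575, p(25)=1958, p(26)=2436, p(27)=3010, p(28)=3718, p(29)=4565, p(30)=5604, p(31)=6842, p(32)=8349, p(33)=10143, p(34)=12310, p(35)=14883, p(36)=17977, p(37)=21637, p(38)=26015, p(39)=31185, p(40)=37338, p(41)=44583, p(42)=53174, p(43)=63261, p(44)=75175, p(45)=89134, p(46)=105558, p(47)=124754, p(48)=147273, p(49)=173525, p(50)=204226, p(51)=239943, p(52)=281589, p(53)=329931, p(54)=386155, p(55)=451276, p(56)=526823, p(57)=614154, p(58)=715220, p(59)=831820, p(60)=966467, p(61)=1121505, p(62)=1300156, p(63)=1505499, p(64)=1741630, p(65)=2012558, p(66)=2323520, p(67)=2679689, p(68)=3087735, p(69)=3554345, p(70)=4087968, p(71)=4697205, p(72)=5392783, p(73)=6185689, p(74)=7089500, p(75)=8118264, p(76)=9289091, p(77)=10619863, p(78)=12132164, p(79)=13848650, p(80)=15796476, p(81)=18004327, p(82)=20506255, p(83)=23338469, p(84)=26543660, p(85)=30167357, p(86)=34262962, p(87)=38887673, p(88)=44108109, p(89)=49995925, p(90)=56634173, p(91)=64112359, p(92)=72533807, p(93)=82010177, p(94)=92669720, p(95)=104651419, p(96)=118114304, p(97)=133230930, p(98)=150198136, p(99)=169229875, p(100)=190569292, p(101)=214481126, p(102)=241265379, p(103)=271248950, p(104)=304801365, p(105)=342325709, p(106)=384276336, p(107)=431149389, p(108)=483502844, p(109)=541946240, p(110)=607163746, p(111)=679903203, p(112)=761002156, p(113)=851376628, p(114)=952050665, p(115)=1064144451, p(116)=1188908248, p(117)=1327710076, p(118)=1482074143, p(119)=1653668665, p(120)=1844349560, p(121)=2056148051, p(122)=2291320912, p(123)=2552338241, p(124)=2841940500, p(125)=3163127352, p(126)=3519222692, p(127)=3913864295, p(128)=4351078600, p(129)=4835271870, p(130)=5371315400, p(131)=5964539504, p(132)=6620830889, p(133)=7346629512, p(134)=8149040695, p(135)=9035836076, p(136)=10015581680, p(137)=11097645016, p(138)=12292341831, p(139)=13610949895, p(140)=15065878135, p(141)=16670689208, p(142)=18440293320, p(143)=20390982757, p(144)=22540654445, p(145)=24908858009, p(146)=27517052599, p(147)=30388671978, p(148)=33549419497, p(149)=37027355200, p(150)=40853235313, p(151)=45060624582, p(152)=49686288421, p(153)=54770336324, p(154)=60356673280, p(155)=66493182097, p(156)=73232243759, p(157)=80630964769, p(158)=88751778802, p(159)=97662728555, p(160)=107438159466, p(161)=118159068427, p(162)=129913904637, p(163)=142798995930, p(164)=156919475295, p(165)=172389800255, p(166)=189334822579, p(167)=207890420102, p(168)=228204732751, p(169)=250438925115, p(170)=274768617130, p(171)=301384802048, p(172)=330495499613, p(173)=362326859895.
Final step: p(174) = p(173) + p(172) - p(169) - p(167) + p(162) + p(159) - p(152) - p(148) + p(139) + p(134) - p(123) - p(117) + p(104) + p(97) - p(82) - p(74) + p(57) + p(48) - p(29) - p(19)
= 362326859895 + 330495499613 - 250438925115 - 207890420102 + 129913904637 + 97662728555 - 49686288421 - 33549419497 + 13610949895 + 8149040695 - 2552338241 - 1327710076 + 304801365 + 133230930 - 20506255 - 7089500 + 614154 + 147273 - 4565 - 490
= 397125074750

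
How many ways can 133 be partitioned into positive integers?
7346629512

p(n) counts ways to write n as a sum of positive integers (order ignored).
Euler's pentagonal recurrence: p(k) = p(k-1) + p(k-2) - p(k-5) - p(k-7) + p(k-12) + p(k-15) - ... (offsets j(3j∓1)/2, signs ++--, p(0)=1, p(<0)=0).
DP table for k = 0..132: p(0)=1, p(1)=1, p(2)=2, p(3)=3, p(4)=5, p(5)=7, p(6)=11, p(7)=15, p(8)=22, p(9)=30, p(10)=42, p(11)=56, p(12)=77, p(13)=101, p(14)=135, p(15)=176, p(16)=231, p(17)=297, p(18)=385, p(19)=490, p(20)=627, p(21)=792, p(22)=1002, p(23)=1255, p(24)=1575, p(25)=1958, p(26)=2436, p(27)=3010, p(28)=3718, p(29)=4565, p(30)=5604, p(31)=6842, p(32)=8349, p(33)=10143, p(34)=12310, p(35)=14883, p(36)=17977, p(37)=21637, p(38)=26015, p(39)=31185, p(40)=37338, p(41)=44583, p(42)=53174, p(43)=63261, p(44)=75175, p(45)=89134, p(46)=105558, p(47)=124754, p(48)=147273, p(49)=173525, p(50)=204226, p(51)=239943, p(52)=281589, p(53)=329931, p(54)=386155, p(55)=451276, p(56)=526823, p(57)=614154, p(58)=715220, p(59)=831820, p(60)=966467, p(61)=1121505, p(62)=1300156, p(63)=1505499, p(64)=1741630, p(65)=2012558, p(66)=2323520, p(67)=2679689, p(68)=3087735, p(69)=3554345, p(70)=4087968, p(71)=4697205, p(72)=5392783, p(73)=6185689, p(74)=7089500, p(75)=8118264, p(76)=9289091, p(77)=10619863, p(78)=12132164, p(79)=13848650, p(80)=15796476, p(81)=18004327, p(82)=20506255, p(83)=23338469, p(84)=26543660, p(85)=30167357, p(86)=34262962, p(87)=38887673, p(88)=44108109, p(89)=49995925, p(90)=56634173, p(91)=64112359, p(92)=72533807, p(93)=82010177, p(94)=92669720, p(95)=104651419, p(96)=118114304, p(97)=133230930, p(98)=150198136, p(99)=169229875, p(100)=190569292, p(101)=214481126, p(102)=241265379, p(103)=271248950, p(104)=304801365, p(105)=342325709, p(106)=384276336, p(107)=431149389, p(108)=483502844, p(109)=541946240, p(110)=607163746, p(111)=679903203, p(112)=761002156, p(113)=851376628, p(114)=952050665, p(115)=1064144451, p(116)=1188908248, p(117)=1327710076, p(118)=1482074143, p(119)=1653668665, p(120)=1844349560, p(121)=2056148051, p(122)=2291320912, p(123)=2552338241, p(124)=2841940500, p(125)=3163127352, p(126)=3519222692, p(127)=3913864295, p(128)=4351078600, p(129)=4835271870, p(130)=5371315400, p(131)=5964539504, p(132)=6620830889.
Final step: p(133) = p(132) + p(131) - p(128) - p(126) + p(121) + p(118) - p(111) - p(107) + p(98) + p(93) - p(82) - p(76) + p(63) + p(56) - p(41) - p(33) + p(16) + p(7)
= 6620830889 + 5964539504 - 4351078600 - 3519222692 + 2056148051 + 1482074143 - 679903203 - 431149389 + 150198136 + 82010177 - 20506255 - 9289091 + 1505499 + 526823 - 44583 - 10143 + 231 + 15
= 7346629512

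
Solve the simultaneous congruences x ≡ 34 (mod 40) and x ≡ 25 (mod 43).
154

Using Chinese Remainder Theorem:
M = 40 × 43 = 1720
M1 = 43, M2 = 40
y1 = 43^(-1) mod 40 = 27
y2 = 40^(-1) mod 43 = 14
x = (34×43×27 + 25×40×14) mod 1720 = 154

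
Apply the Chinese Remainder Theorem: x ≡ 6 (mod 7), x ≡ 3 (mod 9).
48

Using Chinese Remainder Theorem:
M = 7 × 9 = 63
M1 = 9, M2 = 7
y1 = 9^(-1) mod 7 = 4
y2 = 7^(-1) mod 9 = 4
x = (6×9×4 + 3×7×4) mod 63 = 48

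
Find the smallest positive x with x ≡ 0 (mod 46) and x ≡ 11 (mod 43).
828

Using Chinese Remainder Theorem:
M = 46 × 43 = 1978
M1 = 43, M2 = 46
y1 = 43^(-1) mod 46 = 15
y2 = 46^(-1) mod 43 = 29
x = (0×43×15 + 11×46×29) mod 1978 = 828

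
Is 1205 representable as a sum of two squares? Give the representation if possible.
7² + 34² (a=7, b=34)

Factorization: 1205 = 5 × 241
By Fermat: n is sum of two squares iff every prime p ≡ 3 (mod 4) appears to even power.
All primes ≡ 3 (mod 4) appear to even power.
Search a = 0, 1, 2, … for 1205 - a² a perfect square: first hit at a = 7: 1205 - 49 = 1156 = 34².
1205 = 7² + 34² = 49 + 1156 ✓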